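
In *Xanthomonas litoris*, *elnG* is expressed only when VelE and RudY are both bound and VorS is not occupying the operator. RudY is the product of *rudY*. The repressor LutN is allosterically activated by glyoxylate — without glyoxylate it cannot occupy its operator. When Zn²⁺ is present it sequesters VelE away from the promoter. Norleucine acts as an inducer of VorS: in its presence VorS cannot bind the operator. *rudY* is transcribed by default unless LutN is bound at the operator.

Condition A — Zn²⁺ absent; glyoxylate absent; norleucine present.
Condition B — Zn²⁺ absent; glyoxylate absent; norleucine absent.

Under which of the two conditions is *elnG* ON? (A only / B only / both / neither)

Condition A:
Zn²⁺ is absent, so VelE is active.
Glyoxylate is absent, so LutN is inactive.
With no repressor bound, *rudY* is transcribed.
So RudY is produced and active.
Norleucine is present, so VorS is inactive.
No repressor is bound and VelE and RudY are active, so *elnG* is transcribed.
→ *elnG* is ON in A.
Condition B:
Zn²⁺ is absent, so VelE is active.
Glyoxylate is absent, so LutN is inactive.
With no repressor bound, *rudY* is transcribed.
So RudY is produced and active.
Norleucine is absent, so VorS is active.
With repressor VorS bound, *elnG* is not transcribed.
→ *elnG* is OFF in B.

A only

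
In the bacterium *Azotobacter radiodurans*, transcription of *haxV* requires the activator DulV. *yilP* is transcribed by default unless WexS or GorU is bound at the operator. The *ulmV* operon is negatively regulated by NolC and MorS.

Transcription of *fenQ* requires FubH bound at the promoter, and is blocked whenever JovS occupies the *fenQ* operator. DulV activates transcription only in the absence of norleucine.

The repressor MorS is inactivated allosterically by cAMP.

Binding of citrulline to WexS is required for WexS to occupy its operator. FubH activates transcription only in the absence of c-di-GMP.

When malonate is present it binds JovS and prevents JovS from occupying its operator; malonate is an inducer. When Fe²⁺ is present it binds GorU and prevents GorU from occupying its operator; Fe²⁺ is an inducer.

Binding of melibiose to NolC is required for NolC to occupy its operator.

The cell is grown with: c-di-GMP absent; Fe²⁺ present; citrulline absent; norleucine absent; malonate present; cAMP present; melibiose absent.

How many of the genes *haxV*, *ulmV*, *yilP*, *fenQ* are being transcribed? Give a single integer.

4

Norleucine is absent, so DulV is active.
No repressor is bound and DulV is active, so *haxV* is transcribed.
→ *haxV* is ON.
Melibiose is absent, so NolC is inactive.
cAMP is present, so MorS is inactive.
With no repressor bound, *ulmV* is transcribed.
→ *ulmV* is ON.
Citrulline is absent, so WexS is inactive.
Fe²⁺ is present, so GorU is inactive.
With no repressor bound, *yilP* is transcribed.
→ *yilP* is ON.
Malonate is present, so JovS is inactive.
c-di-GMP is absent, so FubH is active.
No repressor is bound and FubH is active, so *fenQ* is transcribed.
→ *fenQ* is ON.
4 of the 4 genes are transcribed.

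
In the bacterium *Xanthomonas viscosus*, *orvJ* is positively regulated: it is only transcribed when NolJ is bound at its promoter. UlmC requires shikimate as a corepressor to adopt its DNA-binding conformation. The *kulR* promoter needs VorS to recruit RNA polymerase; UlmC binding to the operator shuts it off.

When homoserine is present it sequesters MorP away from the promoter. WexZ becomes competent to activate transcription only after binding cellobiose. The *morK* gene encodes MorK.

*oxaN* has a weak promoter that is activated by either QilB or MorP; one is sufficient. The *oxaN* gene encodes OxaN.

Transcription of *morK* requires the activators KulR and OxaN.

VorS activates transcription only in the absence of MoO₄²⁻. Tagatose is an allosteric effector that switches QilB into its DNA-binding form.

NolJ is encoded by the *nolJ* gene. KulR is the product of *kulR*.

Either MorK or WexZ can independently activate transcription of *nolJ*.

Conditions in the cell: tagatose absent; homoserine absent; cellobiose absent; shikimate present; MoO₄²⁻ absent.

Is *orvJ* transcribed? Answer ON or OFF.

MoO₄²⁻ is absent, so VorS is active.
Shikimate is present, so UlmC is active.
With repressor UlmC bound, *kulR* is not transcribed.
So KulR is not produced.
Tagatose is absent, so QilB is inactive.
Homoserine is absent, so MorP is active.
Activator MorP is present, so *oxaN* is transcribed.
So OxaN is produced and active.
Required activator KulR is absent, so *morK* is not transcribed.
So MorK is not produced.
Cellobiose is absent, so WexZ is inactive.
No activator is available at the *nolJ* promoter, so *nolJ* is not transcribed.
So NolJ is not produced.
Required activator NolJ is absent, so *orvJ* is not transcribed.

OFF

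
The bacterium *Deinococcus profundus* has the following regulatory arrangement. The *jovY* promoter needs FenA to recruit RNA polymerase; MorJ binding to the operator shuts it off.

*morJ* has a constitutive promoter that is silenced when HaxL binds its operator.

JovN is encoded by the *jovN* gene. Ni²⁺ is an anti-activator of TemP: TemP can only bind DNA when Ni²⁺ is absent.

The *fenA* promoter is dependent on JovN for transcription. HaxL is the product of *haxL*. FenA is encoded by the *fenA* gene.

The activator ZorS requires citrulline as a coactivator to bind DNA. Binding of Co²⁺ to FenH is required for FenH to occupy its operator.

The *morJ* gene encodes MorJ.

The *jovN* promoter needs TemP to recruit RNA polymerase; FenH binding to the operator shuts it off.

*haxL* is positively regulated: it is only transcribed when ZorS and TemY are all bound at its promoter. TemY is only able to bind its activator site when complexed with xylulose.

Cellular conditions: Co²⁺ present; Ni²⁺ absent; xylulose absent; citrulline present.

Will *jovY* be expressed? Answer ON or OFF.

Citrulline is present, so ZorS is active.
Xylulose is absent, so TemY is inactive.
Required activator TemY is absent, so *haxL* is not transcribed.
So HaxL is not produced.
With no repressor bound, *morJ* is transcribed.
So MorJ is produced and active.
Ni²⁺ is absent, so TemP is active.
Co²⁺ is present, so FenH is active.
With repressor FenH bound, *jovN* is not transcribed.
So JovN is not produced.
Required activator JovN is absent, so *fenA* is not transcribed.
So FenA is not produced.
With repressor MorJ bound, *jovY* is not transcribed.

OFF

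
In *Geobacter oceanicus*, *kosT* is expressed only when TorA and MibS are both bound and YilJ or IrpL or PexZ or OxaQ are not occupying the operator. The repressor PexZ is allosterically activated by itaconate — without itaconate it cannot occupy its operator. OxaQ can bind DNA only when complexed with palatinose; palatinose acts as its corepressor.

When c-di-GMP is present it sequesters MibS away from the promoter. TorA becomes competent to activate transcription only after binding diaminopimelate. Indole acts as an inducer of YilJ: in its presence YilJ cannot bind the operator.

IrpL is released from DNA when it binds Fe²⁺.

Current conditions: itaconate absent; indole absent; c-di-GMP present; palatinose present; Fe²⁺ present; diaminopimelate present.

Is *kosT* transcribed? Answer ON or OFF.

Indole is absent, so YilJ is active.
Diaminopimelate is present, so TorA is active.
Fe²⁺ is present, so IrpL is inactive.
Itaconate is absent, so PexZ is inactive.
c-di-GMP is present, so MibS is inactive.
Palatinose is present, so OxaQ is active.
With repressor YilJ bound, *kosT* is not transcribed.

OFF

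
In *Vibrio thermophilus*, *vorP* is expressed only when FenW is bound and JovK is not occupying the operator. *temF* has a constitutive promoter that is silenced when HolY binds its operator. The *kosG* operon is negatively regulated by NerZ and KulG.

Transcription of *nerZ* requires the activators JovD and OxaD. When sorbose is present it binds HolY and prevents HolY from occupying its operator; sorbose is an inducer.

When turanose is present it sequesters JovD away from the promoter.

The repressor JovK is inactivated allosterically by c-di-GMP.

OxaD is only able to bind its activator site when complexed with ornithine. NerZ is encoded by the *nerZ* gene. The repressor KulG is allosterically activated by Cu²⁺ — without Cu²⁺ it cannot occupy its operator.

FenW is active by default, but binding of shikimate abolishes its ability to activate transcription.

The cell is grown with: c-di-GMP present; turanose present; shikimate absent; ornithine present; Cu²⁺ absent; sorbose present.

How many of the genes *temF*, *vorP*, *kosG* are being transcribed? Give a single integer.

3

Sorbose is present, so HolY is inactive.
With no repressor bound, *temF* is transcribed.
→ *temF* is ON.
Shikimate is absent, so FenW is active.
c-di-GMP is present, so JovK is inactive.
No repressor is bound and FenW is active, so *vorP* is transcribed.
→ *vorP* is ON.
Turanose is present, so JovD is inactive.
Ornithine is present, so OxaD is active.
Required activator JovD is absent, so *nerZ* is not transcribed.
So NerZ is not produced.
Cu²⁺ is absent, so KulG is inactive.
With no repressor bound, *kosG* is transcribed.
→ *kosG* is ON.
3 of the 3 genes are transcribed.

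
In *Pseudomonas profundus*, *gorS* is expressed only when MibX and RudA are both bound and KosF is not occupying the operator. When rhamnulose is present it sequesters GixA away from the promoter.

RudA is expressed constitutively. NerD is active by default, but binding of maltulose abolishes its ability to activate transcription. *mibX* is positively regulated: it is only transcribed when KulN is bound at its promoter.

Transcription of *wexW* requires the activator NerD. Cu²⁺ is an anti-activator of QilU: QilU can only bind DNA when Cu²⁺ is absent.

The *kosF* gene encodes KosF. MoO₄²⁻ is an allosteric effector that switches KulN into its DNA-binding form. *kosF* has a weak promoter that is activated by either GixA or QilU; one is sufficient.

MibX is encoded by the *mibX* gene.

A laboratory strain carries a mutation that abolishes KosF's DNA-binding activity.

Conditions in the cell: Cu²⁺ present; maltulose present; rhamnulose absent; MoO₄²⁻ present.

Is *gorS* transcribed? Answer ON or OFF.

MoO₄²⁻ is present, so KulN is active.
No repressor is bound and KulN is active, so *mibX* is transcribed.
So MibX is produced and active.
RudA is produced constitutively and is active.
KosF is non-functional in this strain, so it has no effect.
No repressor is bound and MibX and RudA are active, so *gorS* is transcribed.

ON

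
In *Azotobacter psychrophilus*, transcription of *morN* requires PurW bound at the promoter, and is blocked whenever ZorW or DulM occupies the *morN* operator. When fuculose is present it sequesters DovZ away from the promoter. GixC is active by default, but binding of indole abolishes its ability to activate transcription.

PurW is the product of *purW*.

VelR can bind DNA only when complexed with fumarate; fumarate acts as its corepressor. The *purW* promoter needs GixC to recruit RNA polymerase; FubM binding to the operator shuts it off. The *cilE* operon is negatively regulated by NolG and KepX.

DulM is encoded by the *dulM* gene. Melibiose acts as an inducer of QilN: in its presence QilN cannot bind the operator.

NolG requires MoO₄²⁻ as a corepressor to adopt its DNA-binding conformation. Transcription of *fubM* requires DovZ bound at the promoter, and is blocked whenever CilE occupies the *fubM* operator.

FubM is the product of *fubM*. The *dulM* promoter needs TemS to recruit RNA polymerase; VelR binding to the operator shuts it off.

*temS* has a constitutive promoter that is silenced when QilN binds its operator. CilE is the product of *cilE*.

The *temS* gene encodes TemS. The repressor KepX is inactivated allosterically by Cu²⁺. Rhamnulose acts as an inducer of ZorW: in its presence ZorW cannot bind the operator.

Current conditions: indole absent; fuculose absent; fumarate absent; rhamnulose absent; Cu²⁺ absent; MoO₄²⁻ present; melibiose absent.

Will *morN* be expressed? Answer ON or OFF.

Rhamnulose is absent, so ZorW is active.
Indole is absent, so GixC is active.
MoO₄²⁻ is present, so NolG is active.
Cu²⁺ is absent, so KepX is active.
With repressor NolG bound, *cilE* is not transcribed.
So CilE is not produced.
Fuculose is absent, so DovZ is active.
No repressor is bound and DovZ is active, so *fubM* is transcribed.
So FubM is produced and active.
With repressor FubM bound, *purW* is not transcribed.
So PurW is not produced.
Fumarate is absent, so VelR is inactive.
Melibiose is absent, so QilN is active.
With repressor QilN bound, *temS* is not transcribed.
So TemS is not produced.
Required activator TemS is absent, so *dulM* is not transcribed.
So DulM is not produced.
With repressor ZorW bound, *morN* is not transcribed.

OFF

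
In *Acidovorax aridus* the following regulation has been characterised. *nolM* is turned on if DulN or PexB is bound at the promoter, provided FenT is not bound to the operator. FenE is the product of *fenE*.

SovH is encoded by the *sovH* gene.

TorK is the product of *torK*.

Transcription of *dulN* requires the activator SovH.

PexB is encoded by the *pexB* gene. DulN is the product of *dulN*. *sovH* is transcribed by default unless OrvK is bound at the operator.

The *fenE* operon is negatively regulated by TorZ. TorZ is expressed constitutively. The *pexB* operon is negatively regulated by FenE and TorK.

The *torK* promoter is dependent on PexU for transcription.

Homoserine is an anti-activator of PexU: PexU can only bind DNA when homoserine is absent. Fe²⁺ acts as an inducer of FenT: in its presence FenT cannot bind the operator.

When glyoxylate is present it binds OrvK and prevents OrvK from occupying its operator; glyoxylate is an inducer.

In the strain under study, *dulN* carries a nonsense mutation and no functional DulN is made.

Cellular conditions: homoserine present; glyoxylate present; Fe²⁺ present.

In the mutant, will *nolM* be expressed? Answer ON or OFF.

ON

Fe²⁺ is present, so FenT is inactive.
DulN is non-functional in this strain, so it has no effect.
TorZ is produced constitutively and is active.
With repressor TorZ bound, *fenE* is not transcribed.
So FenE is not produced.
Homoserine is present, so PexU is inactive.
Required activator PexU is absent, so *torK* is not transcribed.
So TorK is not produced.
With no repressor bound, *pexB* is transcribed.
So PexB is produced and active.
Activator PexB is present, so *nolM* is transcribed.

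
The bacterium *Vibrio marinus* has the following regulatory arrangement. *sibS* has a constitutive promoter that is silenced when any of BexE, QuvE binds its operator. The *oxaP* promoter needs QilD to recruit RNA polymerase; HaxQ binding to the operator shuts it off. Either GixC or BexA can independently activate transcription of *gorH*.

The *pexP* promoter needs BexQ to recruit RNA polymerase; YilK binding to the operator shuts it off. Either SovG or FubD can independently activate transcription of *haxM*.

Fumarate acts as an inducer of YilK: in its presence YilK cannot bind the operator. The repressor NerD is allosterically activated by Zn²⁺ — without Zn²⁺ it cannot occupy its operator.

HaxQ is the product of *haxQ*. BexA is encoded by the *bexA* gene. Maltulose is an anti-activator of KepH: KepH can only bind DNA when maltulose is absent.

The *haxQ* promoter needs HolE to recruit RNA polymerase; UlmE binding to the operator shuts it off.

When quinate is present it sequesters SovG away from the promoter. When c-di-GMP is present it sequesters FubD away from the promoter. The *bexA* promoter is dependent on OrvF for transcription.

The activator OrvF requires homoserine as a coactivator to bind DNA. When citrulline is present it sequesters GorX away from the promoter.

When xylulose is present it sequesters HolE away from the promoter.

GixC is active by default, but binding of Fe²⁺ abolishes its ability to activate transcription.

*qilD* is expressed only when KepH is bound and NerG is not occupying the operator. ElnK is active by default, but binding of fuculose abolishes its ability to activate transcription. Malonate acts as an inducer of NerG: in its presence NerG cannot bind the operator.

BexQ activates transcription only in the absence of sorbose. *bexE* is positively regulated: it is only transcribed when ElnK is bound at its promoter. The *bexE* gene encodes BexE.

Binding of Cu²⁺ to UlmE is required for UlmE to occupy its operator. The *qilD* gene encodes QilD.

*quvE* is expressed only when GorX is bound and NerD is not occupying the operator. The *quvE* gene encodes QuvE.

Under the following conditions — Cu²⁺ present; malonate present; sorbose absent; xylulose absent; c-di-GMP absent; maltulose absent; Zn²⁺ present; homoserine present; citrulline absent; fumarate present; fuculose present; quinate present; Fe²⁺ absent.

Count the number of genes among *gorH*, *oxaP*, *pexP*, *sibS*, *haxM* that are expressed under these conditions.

Fe²⁺ is absent, so GixC is active.
Homoserine is present, so OrvF is active.
No repressor is bound and OrvF is active, so *bexA* is transcribed.
So BexA is produced and active.
Activator GixC is present, so *gorH* is transcribed.
→ *gorH* is ON.
Cu²⁺ is present, so UlmE is active.
Xylulose is absent, so HolE is active.
With repressor UlmE bound, *haxQ* is not transcribed.
So HaxQ is not produced.
Malonate is present, so NerG is inactive.
Maltulose is absent, so KepH is active.
No repressor is bound and KepH is active, so *qilD* is transcribed.
So QilD is produced and active.
No repressor is bound and QilD is active, so *oxaP* is transcribed.
→ *oxaP* is ON.
Sorbose is absent, so BexQ is active.
Fumarate is present, so YilK is inactive.
No repressor is bound and BexQ is active, so *pexP* is transcribed.
→ *pexP* is ON.
Fuculose is present, so ElnK is inactive.
Required activator ElnK is absent, so *bexE* is not transcribed.
So BexE is not produced.
Zn²⁺ is present, so NerD is active.
Citrulline is absent, so GorX is active.
With repressor NerD bound, *quvE* is not transcribed.
So QuvE is not produced.
With no repressor bound, *sibS* is transcribed.
→ *sibS* is ON.
Quinate is present, so SovG is inactive.
c-di-GMP is absent, so FubD is active.
Activator FubD is present, so *haxM* is transcribed.
→ *haxM* is ON.
5 of the 5 genes are transcribed.

5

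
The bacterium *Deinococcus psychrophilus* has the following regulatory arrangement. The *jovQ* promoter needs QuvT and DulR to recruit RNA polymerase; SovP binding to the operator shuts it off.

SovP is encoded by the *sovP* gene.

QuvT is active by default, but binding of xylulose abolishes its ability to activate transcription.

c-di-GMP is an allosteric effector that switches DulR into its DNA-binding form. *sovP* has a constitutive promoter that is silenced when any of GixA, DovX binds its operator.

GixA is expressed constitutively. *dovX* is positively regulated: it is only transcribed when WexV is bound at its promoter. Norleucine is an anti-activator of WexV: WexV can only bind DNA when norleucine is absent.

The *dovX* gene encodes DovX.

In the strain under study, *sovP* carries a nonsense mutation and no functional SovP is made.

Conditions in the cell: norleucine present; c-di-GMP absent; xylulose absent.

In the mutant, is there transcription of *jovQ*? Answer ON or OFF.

OFF

Xylulose is absent, so QuvT is active.
SovP is non-functional in this strain, so it has no effect.
c-di-GMP is absent, so DulR is inactive.
Required activator DulR is absent, so *jovQ* is not transcribed.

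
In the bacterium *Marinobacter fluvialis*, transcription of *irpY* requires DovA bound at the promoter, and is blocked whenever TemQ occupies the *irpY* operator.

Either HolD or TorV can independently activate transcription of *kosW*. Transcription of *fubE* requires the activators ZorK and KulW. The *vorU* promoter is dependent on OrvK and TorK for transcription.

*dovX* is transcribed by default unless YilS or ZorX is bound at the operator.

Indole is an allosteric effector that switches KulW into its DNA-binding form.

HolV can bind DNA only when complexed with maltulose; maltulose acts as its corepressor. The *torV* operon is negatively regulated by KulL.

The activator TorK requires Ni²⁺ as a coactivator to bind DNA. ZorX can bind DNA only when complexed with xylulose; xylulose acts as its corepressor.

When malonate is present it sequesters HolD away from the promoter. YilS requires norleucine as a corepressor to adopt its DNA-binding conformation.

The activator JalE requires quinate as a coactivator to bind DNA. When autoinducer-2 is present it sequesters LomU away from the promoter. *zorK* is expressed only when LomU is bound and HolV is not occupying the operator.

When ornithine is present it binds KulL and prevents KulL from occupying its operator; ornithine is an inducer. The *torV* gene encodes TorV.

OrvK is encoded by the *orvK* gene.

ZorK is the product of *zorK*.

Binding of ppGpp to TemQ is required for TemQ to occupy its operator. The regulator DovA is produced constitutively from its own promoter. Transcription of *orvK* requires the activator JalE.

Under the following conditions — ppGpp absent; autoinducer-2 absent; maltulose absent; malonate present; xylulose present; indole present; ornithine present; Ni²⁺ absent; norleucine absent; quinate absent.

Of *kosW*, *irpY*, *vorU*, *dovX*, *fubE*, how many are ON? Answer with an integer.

Malonate is present, so HolD is inactive.
Ornithine is present, so KulL is inactive.
With no repressor bound, *torV* is transcribed.
So TorV is produced and active.
Activator TorV is present, so *kosW* is transcribed.
→ *kosW* is ON.
ppGpp is absent, so TemQ is inactive.
DovA is produced constitutively and is active.
No repressor is bound and DovA is active, so *irpY* is transcribed.
→ *irpY* is ON.
Quinate is absent, so JalE is inactive.
Required activator JalE is absent, so *orvK* is not transcribed.
So OrvK is not produced.
Ni²⁺ is absent, so TorK is inactive.
Required activator OrvK is absent, so *vorU* is not transcribed.
→ *vorU* is OFF.
Norleucine is absent, so YilS is inactive.
Xylulose is present, so ZorX is active.
With repressor ZorX bound, *dovX* is not transcribed.
→ *dovX* is OFF.
Autoinducer-2 is absent, so LomU is active.
Maltulose is absent, so HolV is inactive.
No repressor is bound and LomU is active, so *zorK* is transcribed.
So ZorK is produced and active.
Indole is present, so KulW is active.
No repressor is bound and ZorK and KulW are active, so *fubE* is transcribed.
→ *fubE* is ON.
3 of the 5 genes are transcribed.

3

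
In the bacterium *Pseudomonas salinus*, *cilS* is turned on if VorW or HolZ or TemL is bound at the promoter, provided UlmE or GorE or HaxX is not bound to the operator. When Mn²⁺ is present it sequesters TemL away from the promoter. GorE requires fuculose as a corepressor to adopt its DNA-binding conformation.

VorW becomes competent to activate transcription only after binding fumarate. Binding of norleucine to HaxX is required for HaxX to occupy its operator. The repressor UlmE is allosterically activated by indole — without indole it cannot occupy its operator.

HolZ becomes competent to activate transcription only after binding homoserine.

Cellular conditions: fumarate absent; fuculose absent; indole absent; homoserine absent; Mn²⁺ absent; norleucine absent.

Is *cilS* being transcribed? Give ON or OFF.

ON

Indole is absent, so UlmE is inactive.
Fuculose is absent, so GorE is inactive.
Fumarate is absent, so VorW is inactive.
Norleucine is absent, so HaxX is inactive.
Homoserine is absent, so HolZ is inactive.
Mn²⁺ is absent, so TemL is active.
Activator TemL is present, so *cilS* is transcribed.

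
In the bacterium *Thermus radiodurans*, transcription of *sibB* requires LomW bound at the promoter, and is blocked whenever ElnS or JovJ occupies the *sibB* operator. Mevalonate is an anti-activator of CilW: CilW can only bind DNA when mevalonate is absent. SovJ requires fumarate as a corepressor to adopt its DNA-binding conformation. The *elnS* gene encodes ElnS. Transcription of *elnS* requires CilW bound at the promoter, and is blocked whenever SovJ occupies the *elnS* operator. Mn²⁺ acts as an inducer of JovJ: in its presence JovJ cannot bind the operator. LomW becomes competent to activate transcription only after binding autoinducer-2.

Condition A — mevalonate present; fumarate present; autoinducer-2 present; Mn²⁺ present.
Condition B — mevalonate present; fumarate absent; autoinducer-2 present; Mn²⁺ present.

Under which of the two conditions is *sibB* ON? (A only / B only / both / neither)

both

Condition A:
Mevalonate is present, so CilW is inactive.
Fumarate is present, so SovJ is active.
With repressor SovJ bound, *elnS* is not transcribed.
So ElnS is not produced.
Autoinducer-2 is present, so LomW is active.
Mn²⁺ is present, so JovJ is inactive.
No repressor is bound and LomW is active, so *sibB* is transcribed.
→ *sibB* is ON in A.
Condition B:
Mevalonate is present, so CilW is inactive.
Fumarate is absent, so SovJ is inactive.
Required activator CilW is absent, so *elnS* is not transcribed.
So ElnS is not produced.
Autoinducer-2 is present, so LomW is active.
Mn²⁺ is present, so JovJ is inactive.
No repressor is bound and LomW is active, so *sibB* is transcribed.
→ *sibB* is ON in B.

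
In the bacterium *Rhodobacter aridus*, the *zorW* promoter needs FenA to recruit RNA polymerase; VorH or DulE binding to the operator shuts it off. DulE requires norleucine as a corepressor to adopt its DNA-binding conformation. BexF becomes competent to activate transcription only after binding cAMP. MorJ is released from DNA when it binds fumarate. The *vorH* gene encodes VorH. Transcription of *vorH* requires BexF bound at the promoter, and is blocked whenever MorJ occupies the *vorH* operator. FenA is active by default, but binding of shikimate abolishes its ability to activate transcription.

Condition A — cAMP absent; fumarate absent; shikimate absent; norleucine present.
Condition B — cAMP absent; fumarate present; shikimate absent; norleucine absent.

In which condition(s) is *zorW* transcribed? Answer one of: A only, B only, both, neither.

B only

Condition A:
cAMP is absent, so BexF is inactive.
Fumarate is absent, so MorJ is active.
With repressor MorJ bound, *vorH* is not transcribed.
So VorH is not produced.
Shikimate is absent, so FenA is active.
Norleucine is present, so DulE is active.
With repressor DulE bound, *zorW* is not transcribed.
→ *zorW* is OFF in A.
Condition B:
cAMP is absent, so BexF is inactive.
Fumarate is present, so MorJ is inactive.
Required activator BexF is absent, so *vorH* is not transcribed.
So VorH is not produced.
Shikimate is absent, so FenA is active.
Norleucine is absent, so DulE is inactive.
No repressor is bound and FenA is active, so *zorW* is transcribed.
→ *zorW* is ON in B.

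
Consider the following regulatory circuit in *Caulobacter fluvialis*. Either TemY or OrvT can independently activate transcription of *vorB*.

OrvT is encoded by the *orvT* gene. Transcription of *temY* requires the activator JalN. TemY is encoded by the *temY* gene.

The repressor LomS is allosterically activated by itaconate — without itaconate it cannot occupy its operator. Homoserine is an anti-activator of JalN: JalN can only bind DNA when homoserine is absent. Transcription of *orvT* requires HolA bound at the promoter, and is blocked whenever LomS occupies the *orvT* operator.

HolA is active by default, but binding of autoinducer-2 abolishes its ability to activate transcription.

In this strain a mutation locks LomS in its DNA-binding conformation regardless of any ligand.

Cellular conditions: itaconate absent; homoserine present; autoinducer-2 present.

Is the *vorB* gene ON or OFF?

OFF

Homoserine is present, so JalN is inactive.
Required activator JalN is absent, so *temY* is not transcribed.
So TemY is not produced.
Autoinducer-2 is present, so HolA is inactive.
LomS is constitutively active in this strain.
With repressor LomS bound, *orvT* is not transcribed.
So OrvT is not produced.
No activator is available at the *vorB* promoter, so *vorB* is not transcribed.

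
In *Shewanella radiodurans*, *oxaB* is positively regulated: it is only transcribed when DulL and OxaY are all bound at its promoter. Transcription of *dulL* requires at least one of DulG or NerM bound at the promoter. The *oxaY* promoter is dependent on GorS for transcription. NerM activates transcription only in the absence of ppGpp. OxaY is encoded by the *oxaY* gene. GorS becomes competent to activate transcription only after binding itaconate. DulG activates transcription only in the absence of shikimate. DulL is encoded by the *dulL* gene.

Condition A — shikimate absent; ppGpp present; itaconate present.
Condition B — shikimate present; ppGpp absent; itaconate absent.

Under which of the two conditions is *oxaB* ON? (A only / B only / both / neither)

Condition A:
Shikimate is absent, so DulG is active.
ppGpp is present, so NerM is inactive.
Activator DulG is present, so *dulL* is transcribed.
So DulL is produced and active.
Itaconate is present, so GorS is active.
No repressor is bound and GorS is active, so *oxaY* is transcribed.
So OxaY is produced and active.
No repressor is bound and DulL and OxaY are active, so *oxaB* is transcribed.
→ *oxaB* is ON in A.
Condition B:
Shikimate is present, so DulG is inactive.
ppGpp is absent, so NerM is active.
Activator NerM is present, so *dulL* is transcribed.
So DulL is produced and active.
Itaconate is absent, so GorS is inactive.
Required activator GorS is absent, so *oxaY* is not transcribed.
So OxaY is not produced.
Required activator OxaY is absent, so *oxaB* is not transcribed.
→ *oxaB* is OFF in B.

A only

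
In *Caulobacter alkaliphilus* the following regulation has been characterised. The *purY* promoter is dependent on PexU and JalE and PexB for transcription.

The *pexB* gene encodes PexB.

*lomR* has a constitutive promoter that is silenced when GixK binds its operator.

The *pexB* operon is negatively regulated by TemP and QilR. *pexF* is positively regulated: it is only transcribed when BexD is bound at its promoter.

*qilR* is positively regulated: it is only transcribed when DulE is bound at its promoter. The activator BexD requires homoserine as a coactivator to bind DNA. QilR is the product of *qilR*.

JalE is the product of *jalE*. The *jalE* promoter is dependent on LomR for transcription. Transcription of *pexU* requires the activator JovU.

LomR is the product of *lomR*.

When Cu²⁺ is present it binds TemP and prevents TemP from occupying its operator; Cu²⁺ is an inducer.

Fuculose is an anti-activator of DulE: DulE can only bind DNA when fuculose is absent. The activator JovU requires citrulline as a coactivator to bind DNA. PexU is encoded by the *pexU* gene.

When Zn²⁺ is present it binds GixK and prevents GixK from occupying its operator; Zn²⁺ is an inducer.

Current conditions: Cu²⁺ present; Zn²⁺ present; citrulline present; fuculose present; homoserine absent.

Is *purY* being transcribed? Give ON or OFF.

ON

Citrulline is present, so JovU is active.
No repressor is bound and JovU is active, so *pexU* is transcribed.
So PexU is produced and active.
Zn²⁺ is present, so GixK is inactive.
With no repressor bound, *lomR* is transcribed.
So LomR is produced and active.
No repressor is bound and LomR is active, so *jalE* is transcribed.
So JalE is produced and active.
Cu²⁺ is present, so TemP is inactive.
Fuculose is present, so DulE is inactive.
Required activator DulE is absent, so *qilR* is not transcribed.
So QilR is not produced.
With no repressor bound, *pexB* is transcribed.
So PexB is produced and active.
No repressor is bound and PexU and JalE and PexB are active, so *purY* is transcribed.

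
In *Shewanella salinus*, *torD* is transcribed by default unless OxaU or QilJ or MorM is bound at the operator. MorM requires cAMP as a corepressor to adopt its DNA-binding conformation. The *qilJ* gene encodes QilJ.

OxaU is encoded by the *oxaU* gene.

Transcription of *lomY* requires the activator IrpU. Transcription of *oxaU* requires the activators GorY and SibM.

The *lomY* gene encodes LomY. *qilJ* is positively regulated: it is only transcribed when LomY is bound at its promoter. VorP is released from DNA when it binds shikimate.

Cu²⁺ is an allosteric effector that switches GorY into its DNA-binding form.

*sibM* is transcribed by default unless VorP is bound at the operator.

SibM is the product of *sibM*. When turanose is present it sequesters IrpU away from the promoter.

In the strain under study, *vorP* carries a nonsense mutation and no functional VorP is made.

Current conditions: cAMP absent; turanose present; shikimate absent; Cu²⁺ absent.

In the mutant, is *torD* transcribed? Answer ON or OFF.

ON

Cu²⁺ is absent, so GorY is inactive.
VorP is non-functional in this strain, so it has no effect.
With no repressor bound, *sibM* is transcribed.
So SibM is produced and active.
Required activator GorY is absent, so *oxaU* is not transcribed.
So OxaU is not produced.
Turanose is present, so IrpU is inactive.
Required activator IrpU is absent, so *lomY* is not transcribed.
So LomY is not produced.
Required activator LomY is absent, so *qilJ* is not transcribed.
So QilJ is not produced.
cAMP is absent, so MorM is inactive.
With no repressor bound, *torD* is transcribed.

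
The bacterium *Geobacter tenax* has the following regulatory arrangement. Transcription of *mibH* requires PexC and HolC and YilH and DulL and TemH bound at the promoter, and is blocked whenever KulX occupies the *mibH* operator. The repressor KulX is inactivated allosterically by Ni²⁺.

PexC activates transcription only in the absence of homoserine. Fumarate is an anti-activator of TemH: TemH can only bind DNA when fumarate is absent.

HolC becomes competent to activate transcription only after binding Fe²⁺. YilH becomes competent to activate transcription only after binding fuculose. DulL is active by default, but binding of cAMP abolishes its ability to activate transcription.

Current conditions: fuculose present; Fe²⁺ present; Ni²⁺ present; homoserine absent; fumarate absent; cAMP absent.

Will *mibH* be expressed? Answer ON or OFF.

Homoserine is absent, so PexC is active.
Fe²⁺ is present, so HolC is active.
Fuculose is present, so YilH is active.
cAMP is absent, so DulL is active.
Ni²⁺ is present, so KulX is inactive.
Fumarate is absent, so TemH is active.
No repressor is bound and PexC and HolC and YilH and DulL and TemH are active, so *mibH* is transcribed.

ON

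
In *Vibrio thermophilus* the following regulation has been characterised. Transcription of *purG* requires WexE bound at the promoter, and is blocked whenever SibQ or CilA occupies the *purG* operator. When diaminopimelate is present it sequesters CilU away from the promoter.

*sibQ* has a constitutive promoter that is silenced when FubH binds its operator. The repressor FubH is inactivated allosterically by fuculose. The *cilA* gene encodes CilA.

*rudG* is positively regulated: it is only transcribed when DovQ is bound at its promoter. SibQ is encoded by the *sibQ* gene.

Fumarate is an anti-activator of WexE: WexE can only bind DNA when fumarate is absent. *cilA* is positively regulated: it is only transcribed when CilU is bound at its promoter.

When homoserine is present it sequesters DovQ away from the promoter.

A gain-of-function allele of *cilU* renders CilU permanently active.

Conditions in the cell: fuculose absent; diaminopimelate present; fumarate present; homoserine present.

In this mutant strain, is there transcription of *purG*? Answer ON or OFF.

OFF

Fumarate is present, so WexE is inactive.
Fuculose is absent, so FubH is active.
With repressor FubH bound, *sibQ* is not transcribed.
So SibQ is not produced.
CilU is constitutively active in this strain.
No repressor is bound and CilU is active, so *cilA* is transcribed.
So CilA is produced and active.
With repressor CilA bound, *purG* is not transcribed.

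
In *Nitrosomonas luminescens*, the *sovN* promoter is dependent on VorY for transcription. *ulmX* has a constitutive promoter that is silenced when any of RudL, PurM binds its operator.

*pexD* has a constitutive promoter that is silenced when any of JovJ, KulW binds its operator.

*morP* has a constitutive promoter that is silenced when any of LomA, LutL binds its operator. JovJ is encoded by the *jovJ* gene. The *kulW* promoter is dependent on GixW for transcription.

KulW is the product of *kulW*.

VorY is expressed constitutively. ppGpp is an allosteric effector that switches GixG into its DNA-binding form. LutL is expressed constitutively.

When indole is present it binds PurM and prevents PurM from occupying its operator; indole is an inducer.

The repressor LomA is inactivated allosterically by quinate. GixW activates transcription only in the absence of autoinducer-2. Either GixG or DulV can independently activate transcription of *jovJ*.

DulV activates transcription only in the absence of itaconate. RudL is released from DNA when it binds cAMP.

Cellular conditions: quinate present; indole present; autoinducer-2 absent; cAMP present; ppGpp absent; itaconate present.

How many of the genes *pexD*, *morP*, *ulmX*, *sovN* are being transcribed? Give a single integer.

2

ppGpp is absent, so GixG is inactive.
Itaconate is present, so DulV is inactive.
No activator is available at the *jovJ* promoter, so *jovJ* is not transcribed.
So JovJ is not produced.
Autoinducer-2 is absent, so GixW is active.
No repressor is bound and GixW is active, so *kulW* is transcribed.
So KulW is produced and active.
With repressor KulW bound, *pexD* is not transcribed.
→ *pexD* is OFF.
Quinate is present, so LomA is inactive.
LutL is produced constitutively and is active.
With repressor LutL bound, *morP* is not transcribed.
→ *morP* is OFF.
cAMP is present, so RudL is inactive.
Indole is present, so PurM is inactive.
With no repressor bound, *ulmX* is transcribed.
→ *ulmX* is ON.
VorY is produced constitutively and is active.
No repressor is bound and VorY is active, so *sovN* is transcribed.
→ *sovN* is ON.
2 of the 4 genes are transcribed.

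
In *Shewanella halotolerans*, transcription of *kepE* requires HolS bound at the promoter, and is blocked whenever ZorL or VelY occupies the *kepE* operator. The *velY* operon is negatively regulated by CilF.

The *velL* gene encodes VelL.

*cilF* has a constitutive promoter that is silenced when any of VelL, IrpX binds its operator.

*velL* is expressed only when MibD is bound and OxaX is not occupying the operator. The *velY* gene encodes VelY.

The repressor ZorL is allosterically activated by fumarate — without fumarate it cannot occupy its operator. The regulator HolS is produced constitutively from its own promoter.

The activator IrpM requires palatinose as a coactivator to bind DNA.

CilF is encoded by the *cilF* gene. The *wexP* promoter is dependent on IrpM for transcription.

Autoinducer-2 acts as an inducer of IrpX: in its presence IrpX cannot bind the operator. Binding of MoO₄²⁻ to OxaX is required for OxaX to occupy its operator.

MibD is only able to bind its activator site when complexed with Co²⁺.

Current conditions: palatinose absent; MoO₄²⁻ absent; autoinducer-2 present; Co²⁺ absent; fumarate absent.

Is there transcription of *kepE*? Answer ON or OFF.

ON

Fumarate is absent, so ZorL is inactive.
HolS is produced constitutively and is active.
MoO₄²⁻ is absent, so OxaX is inactive.
Co²⁺ is absent, so MibD is inactive.
Required activator MibD is absent, so *velL* is not transcribed.
So VelL is not produced.
Autoinducer-2 is present, so IrpX is inactive.
With no repressor bound, *cilF* is transcribed.
So CilF is produced and active.
With repressor CilF bound, *velY* is not transcribed.
So VelY is not produced.
No repressor is bound and HolS is active, so *kepE* is transcribed.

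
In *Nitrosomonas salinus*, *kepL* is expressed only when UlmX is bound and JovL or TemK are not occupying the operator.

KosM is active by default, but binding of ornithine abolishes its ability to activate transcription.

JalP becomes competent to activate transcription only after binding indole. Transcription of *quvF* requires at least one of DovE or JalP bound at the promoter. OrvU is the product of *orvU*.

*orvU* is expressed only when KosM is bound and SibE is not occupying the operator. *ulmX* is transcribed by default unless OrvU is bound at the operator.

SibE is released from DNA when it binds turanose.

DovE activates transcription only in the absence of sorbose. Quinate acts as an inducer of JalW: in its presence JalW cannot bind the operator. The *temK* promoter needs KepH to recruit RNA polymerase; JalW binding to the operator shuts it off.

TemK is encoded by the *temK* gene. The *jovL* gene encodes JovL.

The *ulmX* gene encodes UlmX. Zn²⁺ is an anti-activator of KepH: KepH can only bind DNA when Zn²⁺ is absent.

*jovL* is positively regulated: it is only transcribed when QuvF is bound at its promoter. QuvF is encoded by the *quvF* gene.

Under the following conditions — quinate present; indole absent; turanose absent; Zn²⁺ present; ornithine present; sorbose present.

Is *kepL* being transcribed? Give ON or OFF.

Sorbose is present, so DovE is inactive.
Indole is absent, so JalP is inactive.
No activator is available at the *quvF* promoter, so *quvF* is not transcribed.
So QuvF is not produced.
Required activator QuvF is absent, so *jovL* is not transcribed.
So JovL is not produced.
Turanose is absent, so SibE is active.
Ornithine is present, so KosM is inactive.
With repressor SibE bound, *orvU* is not transcribed.
So OrvU is not produced.
With no repressor bound, *ulmX* is transcribed.
So UlmX is produced and active.
Quinate is present, so JalW is inactive.
Zn²⁺ is present, so KepH is inactive.
Required activator KepH is absent, so *temK* is not transcribed.
So TemK is not produced.
No repressor is bound and UlmX is active, so *kepL* is transcribed.

ON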